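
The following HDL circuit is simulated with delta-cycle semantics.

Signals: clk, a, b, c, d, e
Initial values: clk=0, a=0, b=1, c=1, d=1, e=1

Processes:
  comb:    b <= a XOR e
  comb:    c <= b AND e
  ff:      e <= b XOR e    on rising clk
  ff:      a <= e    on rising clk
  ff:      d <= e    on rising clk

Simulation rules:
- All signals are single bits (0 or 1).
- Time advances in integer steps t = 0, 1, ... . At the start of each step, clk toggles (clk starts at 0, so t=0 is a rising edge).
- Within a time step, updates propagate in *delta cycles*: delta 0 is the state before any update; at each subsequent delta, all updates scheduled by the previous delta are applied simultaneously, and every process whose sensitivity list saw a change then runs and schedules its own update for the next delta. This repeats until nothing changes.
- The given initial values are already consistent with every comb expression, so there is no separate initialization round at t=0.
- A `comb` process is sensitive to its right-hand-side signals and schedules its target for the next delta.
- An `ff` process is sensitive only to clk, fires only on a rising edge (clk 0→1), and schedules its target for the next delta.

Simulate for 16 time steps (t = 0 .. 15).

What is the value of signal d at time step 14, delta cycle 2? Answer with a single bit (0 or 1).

0

[bits: b,a,d,clk,c,e]
t=0: Δ0=101011 Δ1=101111 Δ2=111110 Δ3=111100 | 3Δ
t=1: Δ0=111100 Δ1=111000 | 1Δ
t=2: Δ0=111000 Δ1=111100 Δ2=100101 Δ3=100111 | 3Δ
t=3: Δ0=100111 Δ1=100011 | 1Δ
t=4: Δ0=100011 Δ1=100111 Δ2=111110 Δ3=111100 | 3Δ
t=5: Δ0=111100 Δ1=111000 | 1Δ
t=6: Δ0=111000 Δ1=111100 Δ2=100101 Δ3=100111 | 3Δ
t=7: Δ0=100111 Δ1=100011 | 1Δ
t=8: Δ0=100011 Δ1=100111 Δ2=111110 Δ3=111100 | 3Δ
t=9: Δ0=111100 Δ1=111000 | 1Δ
t=10: Δ0=111000 Δ1=111100 Δ2=100101 Δ3=100111 | 3Δ
t=11: Δ0=100111 Δ1=100011 | 1Δ
t=12: Δ0=100011 Δ1=100111 Δ2=111110 Δ3=111100 | 3Δ
t=13: Δ0=111100 Δ1=111000 | 1Δ
t=14: Δ0=111000 Δ1=111100 Δ2=100101 Δ3=100111 | 3Δ
t=15: Δ0=100111 Δ1=100011 | 1Δ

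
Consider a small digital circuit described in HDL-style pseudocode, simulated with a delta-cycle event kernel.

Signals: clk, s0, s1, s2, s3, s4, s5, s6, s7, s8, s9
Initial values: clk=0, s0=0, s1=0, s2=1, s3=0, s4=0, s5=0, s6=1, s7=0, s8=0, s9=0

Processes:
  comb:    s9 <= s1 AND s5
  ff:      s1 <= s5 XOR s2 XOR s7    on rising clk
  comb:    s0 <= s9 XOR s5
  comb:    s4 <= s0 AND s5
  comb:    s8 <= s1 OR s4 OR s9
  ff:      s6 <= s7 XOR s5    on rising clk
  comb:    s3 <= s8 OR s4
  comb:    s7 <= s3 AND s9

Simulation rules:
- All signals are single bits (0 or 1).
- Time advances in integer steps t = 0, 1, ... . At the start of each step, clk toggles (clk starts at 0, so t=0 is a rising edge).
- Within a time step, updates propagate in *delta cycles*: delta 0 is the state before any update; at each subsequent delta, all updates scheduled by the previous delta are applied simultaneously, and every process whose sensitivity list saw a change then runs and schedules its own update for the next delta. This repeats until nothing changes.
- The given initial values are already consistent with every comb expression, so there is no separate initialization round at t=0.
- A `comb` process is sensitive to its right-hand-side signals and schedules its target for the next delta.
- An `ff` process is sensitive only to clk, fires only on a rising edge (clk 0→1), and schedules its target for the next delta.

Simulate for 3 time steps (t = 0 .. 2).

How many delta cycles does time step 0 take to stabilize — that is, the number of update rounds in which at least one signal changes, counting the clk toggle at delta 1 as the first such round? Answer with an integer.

t=0 Δ0: clk=0 s1=0 s0=0 s5=0 s8=0 s3=0 s6=1 s4=0 s9=0 s2=1 s7=0
  Δ1: clk:0→1
  Δ2: s1:0→1, s6:1→0
  Δ3: s8:0→1
  Δ4: s3:0→1
  (4Δ to stable)
t=1 Δ0: clk=1 s1=1 s0=0 s5=0 s8=1 s3=1 s6=0 s4=0 s9=0 s2=1 s7=0
  Δ1: clk:1→0
  (1Δ to stable)
t=2 Δ0: clk=0 s1=1 s0=0 s5=0 s8=1 s3=1 s6=0 s4=0 s9=0 s2=1 s7=0
  Δ1: clk:0→1
  (1Δ to stable)

4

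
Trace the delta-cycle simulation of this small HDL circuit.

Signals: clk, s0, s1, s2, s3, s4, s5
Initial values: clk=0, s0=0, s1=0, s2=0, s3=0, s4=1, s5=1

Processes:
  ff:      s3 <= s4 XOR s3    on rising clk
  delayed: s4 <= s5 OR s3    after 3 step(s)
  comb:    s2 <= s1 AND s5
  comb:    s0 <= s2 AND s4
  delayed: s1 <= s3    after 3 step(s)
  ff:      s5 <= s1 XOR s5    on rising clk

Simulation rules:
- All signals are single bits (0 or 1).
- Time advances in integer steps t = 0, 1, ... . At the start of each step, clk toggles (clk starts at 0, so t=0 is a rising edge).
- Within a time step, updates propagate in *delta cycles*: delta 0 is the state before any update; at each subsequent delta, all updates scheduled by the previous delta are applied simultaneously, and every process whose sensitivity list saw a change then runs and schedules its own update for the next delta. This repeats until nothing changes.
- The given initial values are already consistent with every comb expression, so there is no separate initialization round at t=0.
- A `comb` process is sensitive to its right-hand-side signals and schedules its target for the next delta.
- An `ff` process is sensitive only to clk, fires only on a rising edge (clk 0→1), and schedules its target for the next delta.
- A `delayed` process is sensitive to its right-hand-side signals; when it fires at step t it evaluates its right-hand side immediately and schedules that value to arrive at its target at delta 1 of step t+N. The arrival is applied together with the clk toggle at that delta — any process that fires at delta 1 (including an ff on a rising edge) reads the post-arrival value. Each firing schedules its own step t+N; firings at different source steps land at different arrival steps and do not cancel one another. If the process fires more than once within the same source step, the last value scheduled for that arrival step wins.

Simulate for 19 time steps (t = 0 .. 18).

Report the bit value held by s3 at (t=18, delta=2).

t0.Δ0 s4=1 s2=0 s1=0 s5=1 s3=0 clk=0 s0=0
t0.Δ1 s4=1 s2=0 s1=0 s5=1 s3=0 clk=1 s0=0
t0.Δ2 s4=1 s2=0 s1=0 s5=1 s3=1 clk=1 s0=0
t1.Δ0 s4=1 s2=0 s1=0 s5=1 s3=1 clk=1 s0=0
t1.Δ1 s4=1 s2=0 s1=0 s5=1 s3=1 clk=0 s0=0
t2.Δ0 s4=1 s2=0 s1=0 s5=1 s3=1 clk=0 s0=0
t2.Δ1 s4=1 s2=0 s1=0 s5=1 s3=1 clk=1 s0=0
t2.Δ2 s4=1 s2=0 s1=0 s5=1 s3=0 clk=1 s0=0
t3.Δ0 s4=1 s2=0 s1=0 s5=1 s3=0 clk=1 s0=0
t3.Δ1 s4=1 s2=0 s1=1 s5=1 s3=0 clk=0 s0=0
t3.Δ2 s4=1 s2=1 s1=1 s5=1 s3=0 clk=0 s0=0
t3.Δ3 s4=1 s2=1 s1=1 s5=1 s3=0 clk=0 s0=1
t4.Δ0 s4=1 s2=1 s1=1 s5=1 s3=0 clk=0 s0=1
t4.Δ1 s4=1 s2=1 s1=1 s5=1 s3=0 clk=1 s0=1
t4.Δ2 s4=1 s2=1 s1=1 s5=0 s3=1 clk=1 s0=1
t4.Δ3 s4=1 s2=0 s1=1 s5=0 s3=1 clk=1 s0=1
t4.Δ4 s4=1 s2=0 s1=1 s5=0 s3=1 clk=1 s0=0
t5.Δ0 s4=1 s2=0 s1=1 s5=0 s3=1 clk=1 s0=0
t5.Δ1 s4=1 s2=0 s1=0 s5=0 s3=1 clk=0 s0=0
t6.Δ0 s4=1 s2=0 s1=0 s5=0 s3=1 clk=0 s0=0
t6.Δ1 s4=1 s2=0 s1=0 s5=0 s3=1 clk=1 s0=0
t6.Δ2 s4=1 s2=0 s1=0 s5=0 s3=0 clk=1 s0=0
t7.Δ0 s4=1 s2=0 s1=0 s5=0 s3=0 clk=1 s0=0
t7.Δ1 s4=1 s2=0 s1=1 s5=0 s3=0 clk=0 s0=0
t8.Δ0 s4=1 s2=0 s1=1 s5=0 s3=0 clk=0 s0=0
t8.Δ1 s4=1 s2=0 s1=1 s5=0 s3=0 clk=1 s0=0
t8.Δ2 s4=1 s2=0 s1=1 s5=1 s3=1 clk=1 s0=0
t8.Δ3 s4=1 s2=1 s1=1 s5=1 s3=1 clk=1 s0=0
t8.Δ4 s4=1 s2=1 s1=1 s5=1 s3=1 clk=1 s0=1
t9.Δ0 s4=1 s2=1 s1=1 s5=1 s3=1 clk=1 s0=1
t9.Δ1 s4=0 s2=1 s1=0 s5=1 s3=1 clk=0 s0=1
t9.Δ2 s4=0 s2=0 s1=0 s5=1 s3=1 clk=0 s0=0
t10.Δ0 s4=0 s2=0 s1=0 s5=1 s3=1 clk=0 s0=0
t10.Δ1 s4=0 s2=0 s1=0 s5=1 s3=1 clk=1 s0=0
t11.Δ0 s4=0 s2=0 s1=0 s5=1 s3=1 clk=1 s0=0
t11.Δ1 s4=1 s2=0 s1=1 s5=1 s3=1 clk=0 s0=0
t11.Δ2 s4=1 s2=1 s1=1 s5=1 s3=1 clk=0 s0=0
t11.Δ3 s4=1 s2=1 s1=1 s5=1 s3=1 clk=0 s0=1
t12.Δ0 s4=1 s2=1 s1=1 s5=1 s3=1 clk=0 s0=1
t12.Δ1 s4=1 s2=1 s1=1 s5=1 s3=1 clk=1 s0=1
t12.Δ2 s4=1 s2=1 s1=1 s5=0 s3=0 clk=1 s0=1
t12.Δ3 s4=1 s2=0 s1=1 s5=0 s3=0 clk=1 s0=1
t12.Δ4 s4=1 s2=0 s1=1 s5=0 s3=0 clk=1 s0=0
t13.Δ0 s4=1 s2=0 s1=1 s5=0 s3=0 clk=1 s0=0
t13.Δ1 s4=1 s2=0 s1=1 s5=0 s3=0 clk=0 s0=0
t14.Δ0 s4=1 s2=0 s1=1 s5=0 s3=0 clk=0 s0=0
t14.Δ1 s4=1 s2=0 s1=1 s5=0 s3=0 clk=1 s0=0
t14.Δ2 s4=1 s2=0 s1=1 s5=1 s3=1 clk=1 s0=0
t14.Δ3 s4=1 s2=1 s1=1 s5=1 s3=1 clk=1 s0=0
t14.Δ4 s4=1 s2=1 s1=1 s5=1 s3=1 clk=1 s0=1
t15.Δ0 s4=1 s2=1 s1=1 s5=1 s3=1 clk=1 s0=1
t15.Δ1 s4=0 s2=1 s1=0 s5=1 s3=1 clk=0 s0=1
t15.Δ2 s4=0 s2=0 s1=0 s5=1 s3=1 clk=0 s0=0
t16.Δ0 s4=0 s2=0 s1=0 s5=1 s3=1 clk=0 s0=0
t16.Δ1 s4=0 s2=0 s1=0 s5=1 s3=1 clk=1 s0=0
t17.Δ0 s4=0 s2=0 s1=0 s5=1 s3=1 clk=1 s0=0
t17.Δ1 s4=1 s2=0 s1=1 s5=1 s3=1 clk=0 s0=0
t17.Δ2 s4=1 s2=1 s1=1 s5=1 s3=1 clk=0 s0=0
t17.Δ3 s4=1 s2=1 s1=1 s5=1 s3=1 clk=0 s0=1
t18.Δ0 s4=1 s2=1 s1=1 s5=1 s3=1 clk=0 s0=1
t18.Δ1 s4=1 s2=1 s1=1 s5=1 s3=1 clk=1 s0=1
t18.Δ2 s4=1 s2=1 s1=1 s5=0 s3=0 clk=1 s0=1
t18.Δ3 s4=1 s2=0 s1=1 s5=0 s3=0 clk=1 s0=1
t18.Δ4 s4=1 s2=0 s1=1 s5=0 s3=0 clk=1 s0=0

0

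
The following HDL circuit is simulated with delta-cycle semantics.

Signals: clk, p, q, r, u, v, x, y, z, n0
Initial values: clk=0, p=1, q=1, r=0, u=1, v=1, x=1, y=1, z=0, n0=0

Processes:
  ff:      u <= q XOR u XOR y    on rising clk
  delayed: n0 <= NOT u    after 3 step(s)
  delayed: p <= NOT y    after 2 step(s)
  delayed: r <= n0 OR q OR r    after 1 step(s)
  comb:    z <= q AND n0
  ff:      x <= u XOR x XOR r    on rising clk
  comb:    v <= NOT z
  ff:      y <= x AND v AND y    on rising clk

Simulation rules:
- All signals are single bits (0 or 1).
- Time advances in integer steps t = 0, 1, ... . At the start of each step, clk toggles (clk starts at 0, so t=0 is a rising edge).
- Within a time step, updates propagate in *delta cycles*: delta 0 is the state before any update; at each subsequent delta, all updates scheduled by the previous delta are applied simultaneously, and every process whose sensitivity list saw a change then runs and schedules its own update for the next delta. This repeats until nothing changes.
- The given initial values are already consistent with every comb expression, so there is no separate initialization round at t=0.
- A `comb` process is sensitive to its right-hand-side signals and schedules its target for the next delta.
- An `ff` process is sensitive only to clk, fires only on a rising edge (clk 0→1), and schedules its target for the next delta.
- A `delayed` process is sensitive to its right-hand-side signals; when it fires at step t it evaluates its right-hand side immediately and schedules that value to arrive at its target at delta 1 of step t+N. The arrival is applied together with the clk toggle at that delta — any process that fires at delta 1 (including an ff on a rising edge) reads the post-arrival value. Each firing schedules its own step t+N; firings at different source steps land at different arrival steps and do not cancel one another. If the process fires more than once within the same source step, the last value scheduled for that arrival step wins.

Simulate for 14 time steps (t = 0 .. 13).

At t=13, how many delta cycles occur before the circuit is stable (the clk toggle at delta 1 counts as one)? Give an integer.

3

t=0 Δ0: y=1 v=1 z=0 r=0 n0=0 p=1 u=1 x=1 clk=0 q=1
  Δ1: clk:0→1
  Δ2: x:1→0
  (2Δ to stable)
t=1 Δ0: y=1 v=1 z=0 r=0 n0=0 p=1 u=1 x=0 clk=1 q=1
  Δ1: clk:1→0
  (1Δ to stable)
t=2 Δ0: y=1 v=1 z=0 r=0 n0=0 p=1 u=1 x=0 clk=0 q=1
  Δ1: clk:0→1
  Δ2: y:1→0, x:0→1
  (2Δ to stable)
t=3 Δ0: y=0 v=1 z=0 r=0 n0=0 p=1 u=1 x=1 clk=1 q=1
  Δ1: clk:1→0
  (1Δ to stable)
t=4 Δ0: y=0 v=1 z=0 r=0 n0=0 p=1 u=1 x=1 clk=0 q=1
  Δ1: clk:0→1
  Δ2: u:1→0, x:1→0
  (2Δ to stable)
t=5 Δ0: y=0 v=1 z=0 r=0 n0=0 p=1 u=0 x=0 clk=1 q=1
  Δ1: clk:1→0
  (1Δ to stable)
t=6 Δ0: y=0 v=1 z=0 r=0 n0=0 p=1 u=0 x=0 clk=0 q=1
  Δ1: clk:0→1
  Δ2: u:0→1
  (2Δ to stable)
t=7 Δ0: y=0 v=1 z=0 r=0 n0=0 p=1 u=1 x=0 clk=1 q=1
  Δ1: n0:0→1, clk:1→0
  Δ2: z:0→1
  Δ3: v:1→0
  (3Δ to stable)
t=8 Δ0: y=0 v=0 z=1 r=0 n0=1 p=1 u=1 x=0 clk=0 q=1
  Δ1: r:0→1, clk:0→1
  Δ2: u:1→0
  (2Δ to stable)
t=9 Δ0: y=0 v=0 z=1 r=1 n0=1 p=1 u=0 x=0 clk=1 q=1
  Δ1: n0:1→0, clk:1→0
  Δ2: z:1→0
  Δ3: v:0→1
  (3Δ to stable)
t=10 Δ0: y=0 v=1 z=0 r=1 n0=0 p=1 u=0 x=0 clk=0 q=1
  Δ1: clk:0→1
  Δ2: u:0→1, x:0→1
  (2Δ to stable)
t=11 Δ0: y=0 v=1 z=0 r=1 n0=0 p=1 u=1 x=1 clk=1 q=1
  Δ1: n0:0→1, clk:1→0
  Δ2: z:0→1
  Δ3: v:1→0
  (3Δ to stable)
t=12 Δ0: y=0 v=0 z=1 r=1 n0=1 p=1 u=1 x=1 clk=0 q=1
  Δ1: clk:0→1
  Δ2: u:1→0
  (2Δ to stable)
t=13 Δ0: y=0 v=0 z=1 r=1 n0=1 p=1 u=0 x=1 clk=1 q=1
  Δ1: n0:1→0, clk:1→0
  Δ2: z:1→0
  Δ3: v:0→1
  (3Δ to stable)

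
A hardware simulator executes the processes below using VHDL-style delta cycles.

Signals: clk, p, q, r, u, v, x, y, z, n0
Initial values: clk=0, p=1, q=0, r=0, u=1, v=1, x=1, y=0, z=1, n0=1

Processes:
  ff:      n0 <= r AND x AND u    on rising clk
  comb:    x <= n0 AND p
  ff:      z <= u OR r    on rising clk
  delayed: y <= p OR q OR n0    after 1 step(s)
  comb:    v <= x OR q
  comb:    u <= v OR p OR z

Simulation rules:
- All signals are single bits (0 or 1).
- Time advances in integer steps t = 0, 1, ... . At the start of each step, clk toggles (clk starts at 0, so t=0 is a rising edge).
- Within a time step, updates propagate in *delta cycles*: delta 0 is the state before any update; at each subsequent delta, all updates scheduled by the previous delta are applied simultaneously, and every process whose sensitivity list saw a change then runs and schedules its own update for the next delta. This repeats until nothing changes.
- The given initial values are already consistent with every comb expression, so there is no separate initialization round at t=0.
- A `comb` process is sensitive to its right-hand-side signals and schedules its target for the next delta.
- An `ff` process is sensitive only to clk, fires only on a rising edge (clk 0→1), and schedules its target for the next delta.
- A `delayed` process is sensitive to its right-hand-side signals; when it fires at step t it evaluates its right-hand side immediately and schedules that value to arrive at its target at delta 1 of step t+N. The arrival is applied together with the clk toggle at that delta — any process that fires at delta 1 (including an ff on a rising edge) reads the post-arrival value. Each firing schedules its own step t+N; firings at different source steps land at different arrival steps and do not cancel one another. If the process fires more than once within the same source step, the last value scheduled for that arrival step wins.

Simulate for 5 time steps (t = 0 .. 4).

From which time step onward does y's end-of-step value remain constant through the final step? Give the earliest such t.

1

t0.Δ0 u=1 q=0 y=0 p=1 clk=0 x=1 v=1 z=1 n0=1 r=0
t0.Δ1 u=1 q=0 y=0 p=1 clk=1 x=1 v=1 z=1 n0=1 r=0
t0.Δ2 u=1 q=0 y=0 p=1 clk=1 x=1 v=1 z=1 n0=0 r=0
t0.Δ3 u=1 q=0 y=0 p=1 clk=1 x=0 v=1 z=1 n0=0 r=0
t0.Δ4 u=1 q=0 y=0 p=1 clk=1 x=0 v=0 z=1 n0=0 r=0
t1.Δ0 u=1 q=0 y=0 p=1 clk=1 x=0 v=0 z=1 n0=0 r=0
t1.Δ1 u=1 q=0 y=1 p=1 clk=0 x=0 v=0 z=1 n0=0 r=0
t2.Δ0 u=1 q=0 y=1 p=1 clk=0 x=0 v=0 z=1 n0=0 r=0
t2.Δ1 u=1 q=0 y=1 p=1 clk=1 x=0 v=0 z=1 n0=0 r=0
t3.Δ0 u=1 q=0 y=1 p=1 clk=1 x=0 v=0 z=1 n0=0 r=0
t3.Δ1 u=1 q=0 y=1 p=1 clk=0 x=0 v=0 z=1 n0=0 r=0
t4.Δ0 u=1 q=0 y=1 p=1 clk=0 x=0 v=0 z=1 n0=0 r=0
t4.Δ1 u=1 q=0 y=1 p=1 clk=1 x=0 v=0 z=1 n0=0 r=0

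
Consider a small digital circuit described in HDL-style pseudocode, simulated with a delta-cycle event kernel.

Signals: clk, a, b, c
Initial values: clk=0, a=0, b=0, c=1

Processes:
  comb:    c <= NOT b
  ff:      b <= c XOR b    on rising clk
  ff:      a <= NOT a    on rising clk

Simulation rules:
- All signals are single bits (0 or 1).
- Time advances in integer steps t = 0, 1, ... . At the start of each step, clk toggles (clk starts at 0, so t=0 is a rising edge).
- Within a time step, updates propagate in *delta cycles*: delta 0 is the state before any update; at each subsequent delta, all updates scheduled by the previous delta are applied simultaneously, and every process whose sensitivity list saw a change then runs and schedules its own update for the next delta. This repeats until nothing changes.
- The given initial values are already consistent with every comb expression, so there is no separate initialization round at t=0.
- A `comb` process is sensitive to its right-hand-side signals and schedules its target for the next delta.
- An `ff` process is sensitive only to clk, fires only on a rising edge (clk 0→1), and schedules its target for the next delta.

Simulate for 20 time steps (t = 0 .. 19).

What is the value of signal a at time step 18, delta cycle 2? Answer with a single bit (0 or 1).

[bits: b,clk,c,a]
t=0: Δ0=0010 Δ1=0110 Δ2=1111 Δ3=1101 | 3Δ
t=1: Δ0=1101 Δ1=1001 | 1Δ
t=2: Δ0=1001 Δ1=1101 Δ2=1100 | 2Δ
t=3: Δ0=1100 Δ1=1000 | 1Δ
t=4: Δ0=1000 Δ1=1100 Δ2=1101 | 2Δ
t=5: Δ0=1101 Δ1=1001 | 1Δ
t=6: Δ0=1001 Δ1=1101 Δ2=1100 | 2Δ
t=7: Δ0=1100 Δ1=1000 | 1Δ
t=8: Δ0=1000 Δ1=1100 Δ2=1101 | 2Δ
t=9: Δ0=1101 Δ1=1001 | 1Δ
t=10: Δ0=1001 Δ1=1101 Δ2=1100 | 2Δ
t=11: Δ0=1100 Δ1=1000 | 1Δ
t=12: Δ0=1000 Δ1=1100 Δ2=1101 | 2Δ
t=13: Δ0=1101 Δ1=1001 | 1Δ
t=14: Δ0=1001 Δ1=1101 Δ2=1100 | 2Δ
t=15: Δ0=1100 Δ1=1000 | 1Δ
t=16: Δ0=1000 Δ1=1100 Δ2=1101 | 2Δ
t=17: Δ0=1101 Δ1=1001 | 1Δ
t=18: Δ0=1001 Δ1=1101 Δ2=1100 | 2Δ
t=19: Δ0=1100 Δ1=1000 | 1Δ

0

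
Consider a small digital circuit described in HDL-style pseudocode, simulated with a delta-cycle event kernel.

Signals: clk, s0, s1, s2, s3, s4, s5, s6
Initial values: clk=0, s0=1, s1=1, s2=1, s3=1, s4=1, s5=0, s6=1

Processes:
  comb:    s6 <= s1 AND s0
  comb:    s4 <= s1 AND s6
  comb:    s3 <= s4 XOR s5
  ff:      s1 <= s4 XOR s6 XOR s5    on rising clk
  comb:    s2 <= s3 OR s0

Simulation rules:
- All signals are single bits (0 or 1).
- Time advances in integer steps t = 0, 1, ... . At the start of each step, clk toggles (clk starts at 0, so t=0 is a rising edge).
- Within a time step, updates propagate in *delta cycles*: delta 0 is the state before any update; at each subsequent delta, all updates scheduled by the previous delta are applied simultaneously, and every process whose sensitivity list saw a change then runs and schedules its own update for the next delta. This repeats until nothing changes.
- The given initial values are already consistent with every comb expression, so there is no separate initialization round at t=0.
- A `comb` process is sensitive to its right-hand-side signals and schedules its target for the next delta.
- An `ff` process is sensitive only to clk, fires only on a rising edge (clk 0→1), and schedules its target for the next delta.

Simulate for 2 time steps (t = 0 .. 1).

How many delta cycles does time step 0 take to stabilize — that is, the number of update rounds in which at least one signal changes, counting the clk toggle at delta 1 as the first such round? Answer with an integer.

4

[bits: s3,s0,clk,s5,s1,s6,s2,s4]
t=0: Δ0=11001111 Δ1=11101111 Δ2=11100111 Δ3=11100010 Δ4=01100010 | 4Δ
t=1: Δ0=01100010 Δ1=01000010 | 1Δ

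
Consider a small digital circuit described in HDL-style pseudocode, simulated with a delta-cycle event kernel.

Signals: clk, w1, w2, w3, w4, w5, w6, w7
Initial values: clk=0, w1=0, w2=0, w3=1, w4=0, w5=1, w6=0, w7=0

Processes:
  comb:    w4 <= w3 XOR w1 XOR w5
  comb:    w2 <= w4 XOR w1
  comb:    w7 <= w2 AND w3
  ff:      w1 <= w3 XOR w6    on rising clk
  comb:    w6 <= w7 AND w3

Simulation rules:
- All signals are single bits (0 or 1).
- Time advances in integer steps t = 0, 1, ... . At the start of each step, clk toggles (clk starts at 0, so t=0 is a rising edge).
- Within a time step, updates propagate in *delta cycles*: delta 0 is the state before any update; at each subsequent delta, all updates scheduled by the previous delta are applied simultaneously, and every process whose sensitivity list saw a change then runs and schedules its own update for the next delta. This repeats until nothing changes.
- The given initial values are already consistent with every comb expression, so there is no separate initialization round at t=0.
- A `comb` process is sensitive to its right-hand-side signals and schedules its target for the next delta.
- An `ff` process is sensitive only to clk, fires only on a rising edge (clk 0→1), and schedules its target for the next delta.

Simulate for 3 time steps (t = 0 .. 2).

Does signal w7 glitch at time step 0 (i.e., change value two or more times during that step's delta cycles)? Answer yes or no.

t0.Δ0 w6=0 clk=0 w5=1 w3=1 w1=0 w7=0 w2=0 w4=0
t0.Δ1 w6=0 clk=1 w5=1 w3=1 w1=0 w7=0 w2=0 w4=0
t0.Δ2 w6=0 clk=1 w5=1 w3=1 w1=1 w7=0 w2=0 w4=0
t0.Δ3 w6=0 clk=1 w5=1 w3=1 w1=1 w7=0 w2=1 w4=1
t0.Δ4 w6=0 clk=1 w5=1 w3=1 w1=1 w7=1 w2=0 w4=1
t0.Δ5 w6=1 clk=1 w5=1 w3=1 w1=1 w7=0 w2=0 w4=1
t0.Δ6 w6=0 clk=1 w5=1 w3=1 w1=1 w7=0 w2=0 w4=1
t1.Δ0 w6=0 clk=1 w5=1 w3=1 w1=1 w7=0 w2=0 w4=1
t1.Δ1 w6=0 clk=0 w5=1 w3=1 w1=1 w7=0 w2=0 w4=1
t2.Δ0 w6=0 clk=0 w5=1 w3=1 w1=1 w7=0 w2=0 w4=1
t2.Δ1 w6=0 clk=1 w5=1 w3=1 w1=1 w7=0 w2=0 w4=1

yes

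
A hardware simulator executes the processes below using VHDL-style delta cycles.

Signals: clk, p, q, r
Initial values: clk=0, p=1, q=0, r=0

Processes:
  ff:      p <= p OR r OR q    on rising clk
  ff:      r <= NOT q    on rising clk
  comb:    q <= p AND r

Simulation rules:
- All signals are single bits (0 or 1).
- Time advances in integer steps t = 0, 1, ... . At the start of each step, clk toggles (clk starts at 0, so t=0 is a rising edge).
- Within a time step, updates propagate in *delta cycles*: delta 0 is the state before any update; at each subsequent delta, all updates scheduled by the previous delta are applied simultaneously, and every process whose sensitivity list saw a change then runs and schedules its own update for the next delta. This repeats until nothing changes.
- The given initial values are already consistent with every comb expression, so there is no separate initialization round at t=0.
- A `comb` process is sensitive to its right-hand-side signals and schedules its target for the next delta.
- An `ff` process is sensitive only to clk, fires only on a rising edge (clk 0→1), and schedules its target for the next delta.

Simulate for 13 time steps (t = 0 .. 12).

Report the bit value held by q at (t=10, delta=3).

t=0 Δ0: q=0 p=1 clk=0 r=0
  Δ1: clk:0→1
  Δ2: r:0→1
  Δ3: q:0→1
  (3Δ to stable)
t=1 Δ0: q=1 p=1 clk=1 r=1
  Δ1: clk:1→0
  (1Δ to stable)
t=2 Δ0: q=1 p=1 clk=0 r=1
  Δ1: clk:0→1
  Δ2: r:1→0
  Δ3: q:1→0
  (3Δ to stable)
t=3 Δ0: q=0 p=1 clk=1 r=0
  Δ1: clk:1→0
  (1Δ to stable)
t=4 Δ0: q=0 p=1 clk=0 r=0
  Δ1: clk:0→1
  Δ2: r:0→1
  Δ3: q:0→1
  (3Δ to stable)
t=5 Δ0: q=1 p=1 clk=1 r=1
  Δ1: clk:1→0
  (1Δ to stable)
t=6 Δ0: q=1 p=1 clk=0 r=1
  Δ1: clk:0→1
  Δ2: r:1→0
  Δ3: q:1→0
  (3Δ to stable)
t=7 Δ0: q=0 p=1 clk=1 r=0
  Δ1: clk:1→0
  (1Δ to stable)
t=8 Δ0: q=0 p=1 clk=0 r=0
  Δ1: clk:0→1
  Δ2: r:0→1
  Δ3: q:0→1
  (3Δ to stable)
t=9 Δ0: q=1 p=1 clk=1 r=1
  Δ1: clk:1→0
  (1Δ to stable)
t=10 Δ0: q=1 p=1 clk=0 r=1
  Δ1: clk:0→1
  Δ2: r:1→0
  Δ3: q:1→0
  (3Δ to stable)
t=11 Δ0: q=0 p=1 clk=1 r=0
  Δ1: clk:1→0
  (1Δ to stable)
t=12 Δ0: q=0 p=1 clk=0 r=0
  Δ1: clk:0→1
  Δ2: r:0→1
  Δ3: q:0→1
  (3Δ to stable)

0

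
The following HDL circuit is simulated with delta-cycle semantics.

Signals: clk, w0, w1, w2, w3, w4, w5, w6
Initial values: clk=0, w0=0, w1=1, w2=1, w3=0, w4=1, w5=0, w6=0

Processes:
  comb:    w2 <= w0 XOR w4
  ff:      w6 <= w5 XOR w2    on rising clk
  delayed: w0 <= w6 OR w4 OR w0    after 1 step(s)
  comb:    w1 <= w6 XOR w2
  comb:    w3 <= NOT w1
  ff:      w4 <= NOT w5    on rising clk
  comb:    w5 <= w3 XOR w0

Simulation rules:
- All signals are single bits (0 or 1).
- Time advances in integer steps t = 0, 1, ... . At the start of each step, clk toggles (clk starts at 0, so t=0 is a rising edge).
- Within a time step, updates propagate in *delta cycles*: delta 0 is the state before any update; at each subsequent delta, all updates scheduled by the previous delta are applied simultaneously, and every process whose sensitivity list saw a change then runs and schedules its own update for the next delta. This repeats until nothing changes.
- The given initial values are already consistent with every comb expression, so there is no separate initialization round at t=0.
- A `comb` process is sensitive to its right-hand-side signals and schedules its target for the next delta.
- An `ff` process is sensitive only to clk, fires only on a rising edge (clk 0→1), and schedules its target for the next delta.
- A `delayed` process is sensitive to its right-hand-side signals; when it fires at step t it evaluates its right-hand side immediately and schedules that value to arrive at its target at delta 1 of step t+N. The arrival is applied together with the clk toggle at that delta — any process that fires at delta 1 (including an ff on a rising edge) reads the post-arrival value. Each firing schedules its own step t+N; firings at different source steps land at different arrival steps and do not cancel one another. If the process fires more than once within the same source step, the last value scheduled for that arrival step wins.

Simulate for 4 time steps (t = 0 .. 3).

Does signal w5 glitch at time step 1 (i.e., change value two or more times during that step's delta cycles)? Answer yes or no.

yes

[bits: w2,w4,clk,w1,w5,w6,w0,w3]
t=0: Δ0=11010000 Δ1=11110000 Δ2=11110100 Δ3=11100100 Δ4=11100101 Δ5=11101101 | 5Δ
t=1: Δ0=11101101 Δ1=11001111 Δ2=01000111 Δ3=01010111 Δ4=01010110 Δ5=01011110 | 5Δ
t=2: Δ0=01011110 Δ1=01111110 Δ2=00111110 Δ3=10111110 Δ4=10101110 Δ5=10101111 Δ6=10100111 | 6Δ
t=3: Δ0=10100111 Δ1=10000111 | 1Δ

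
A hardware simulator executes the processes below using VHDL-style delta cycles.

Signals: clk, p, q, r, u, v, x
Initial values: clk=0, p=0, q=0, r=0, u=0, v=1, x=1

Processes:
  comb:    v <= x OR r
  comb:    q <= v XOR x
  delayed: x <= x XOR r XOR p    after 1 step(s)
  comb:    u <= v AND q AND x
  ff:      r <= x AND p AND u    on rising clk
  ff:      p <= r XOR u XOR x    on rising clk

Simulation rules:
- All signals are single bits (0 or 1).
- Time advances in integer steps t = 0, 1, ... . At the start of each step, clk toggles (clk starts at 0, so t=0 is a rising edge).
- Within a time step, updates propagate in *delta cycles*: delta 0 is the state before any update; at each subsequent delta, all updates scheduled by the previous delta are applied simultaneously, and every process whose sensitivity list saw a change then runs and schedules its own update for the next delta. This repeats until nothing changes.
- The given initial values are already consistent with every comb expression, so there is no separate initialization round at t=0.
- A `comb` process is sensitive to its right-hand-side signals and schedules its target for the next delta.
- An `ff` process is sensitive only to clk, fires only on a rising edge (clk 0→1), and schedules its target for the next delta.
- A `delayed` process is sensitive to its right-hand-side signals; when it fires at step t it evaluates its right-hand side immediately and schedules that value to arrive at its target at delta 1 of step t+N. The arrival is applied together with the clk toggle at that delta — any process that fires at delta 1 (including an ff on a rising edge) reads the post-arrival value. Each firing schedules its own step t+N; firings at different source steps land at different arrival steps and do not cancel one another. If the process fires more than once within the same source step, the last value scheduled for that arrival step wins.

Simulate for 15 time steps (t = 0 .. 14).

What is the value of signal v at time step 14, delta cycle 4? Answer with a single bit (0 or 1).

t0.Δ0 q=0 p=0 r=0 u=0 clk=0 x=1 v=1
t0.Δ1 q=0 p=0 r=0 u=0 clk=1 x=1 v=1
t0.Δ2 q=0 p=1 r=0 u=0 clk=1 x=1 v=1
t1.Δ0 q=0 p=1 r=0 u=0 clk=1 x=1 v=1
t1.Δ1 q=0 p=1 r=0 u=0 clk=0 x=0 v=1
t1.Δ2 q=1 p=1 r=0 u=0 clk=0 x=0 v=0
t1.Δ3 q=0 p=1 r=0 u=0 clk=0 x=0 v=0
t2.Δ0 q=0 p=1 r=0 u=0 clk=0 x=0 v=0
t2.Δ1 q=0 p=1 r=0 u=0 clk=1 x=1 v=0
t2.Δ2 q=1 p=1 r=0 u=0 clk=1 x=1 v=1
t2.Δ3 q=0 p=1 r=0 u=1 clk=1 x=1 v=1
t2.Δ4 q=0 p=1 r=0 u=0 clk=1 x=1 v=1
t3.Δ0 q=0 p=1 r=0 u=0 clk=1 x=1 v=1
t3.Δ1 q=0 p=1 r=0 u=0 clk=0 x=0 v=1
t3.Δ2 q=1 p=1 r=0 u=0 clk=0 x=0 v=0
t3.Δ3 q=0 p=1 r=0 u=0 clk=0 x=0 v=0
t4.Δ0 q=0 p=1 r=0 u=0 clk=0 x=0 v=0
t4.Δ1 q=0 p=1 r=0 u=0 clk=1 x=1 v=0
t4.Δ2 q=1 p=1 r=0 u=0 clk=1 x=1 v=1
t4.Δ3 q=0 p=1 r=0 u=1 clk=1 x=1 v=1
t4.Δ4 q=0 p=1 r=0 u=0 clk=1 x=1 v=1
t5.Δ0 q=0 p=1 r=0 u=0 clk=1 x=1 v=1
t5.Δ1 q=0 p=1 r=0 u=0 clk=0 x=0 v=1
t5.Δ2 q=1 p=1 r=0 u=0 clk=0 x=0 v=0
t5.Δ3 q=0 p=1 r=0 u=0 clk=0 x=0 v=0
t6.Δ0 q=0 p=1 r=0 u=0 clk=0 x=0 v=0
t6.Δ1 q=0 p=1 r=0 u=0 clk=1 x=1 v=0
t6.Δ2 q=1 p=1 r=0 u=0 clk=1 x=1 v=1
t6.Δ3 q=0 p=1 r=0 u=1 clk=1 x=1 v=1
t6.Δ4 q=0 p=1 r=0 u=0 clk=1 x=1 v=1
t7.Δ0 q=0 p=1 r=0 u=0 clk=1 x=1 v=1
t7.Δ1 q=0 p=1 r=0 u=0 clk=0 x=0 v=1
t7.Δ2 q=1 p=1 r=0 u=0 clk=0 x=0 v=0
t7.Δ3 q=0 p=1 r=0 u=0 clk=0 x=0 v=0
t8.Δ0 q=0 p=1 r=0 u=0 clk=0 x=0 v=0
t8.Δ1 q=0 p=1 r=0 u=0 clk=1 x=1 v=0
t8.Δ2 q=1 p=1 r=0 u=0 clk=1 x=1 v=1
t8.Δ3 q=0 p=1 r=0 u=1 clk=1 x=1 v=1
t8.Δ4 q=0 p=1 r=0 u=0 clk=1 x=1 v=1
t9.Δ0 q=0 p=1 r=0 u=0 clk=1 x=1 v=1
t9.Δ1 q=0 p=1 r=0 u=0 clk=0 x=0 v=1
t9.Δ2 q=1 p=1 r=0 u=0 clk=0 x=0 v=0
t9.Δ3 q=0 p=1 r=0 u=0 clk=0 x=0 v=0
t10.Δ0 q=0 p=1 r=0 u=0 clk=0 x=0 v=0
t10.Δ1 q=0 p=1 r=0 u=0 clk=1 x=1 v=0
t10.Δ2 q=1 p=1 r=0 u=0 clk=1 x=1 v=1
t10.Δ3 q=0 p=1 r=0 u=1 clk=1 x=1 v=1
t10.Δ4 q=0 p=1 r=0 u=0 clk=1 x=1 v=1
t11.Δ0 q=0 p=1 r=0 u=0 clk=1 x=1 v=1
t11.Δ1 q=0 p=1 r=0 u=0 clk=0 x=0 v=1
t11.Δ2 q=1 p=1 r=0 u=0 clk=0 x=0 v=0
t11.Δ3 q=0 p=1 r=0 u=0 clk=0 x=0 v=0
t12.Δ0 q=0 p=1 r=0 u=0 clk=0 x=0 v=0
t12.Δ1 q=0 p=1 r=0 u=0 clk=1 x=1 v=0
t12.Δ2 q=1 p=1 r=0 u=0 clk=1 x=1 v=1
t12.Δ3 q=0 p=1 r=0 u=1 clk=1 x=1 v=1
t12.Δ4 q=0 p=1 r=0 u=0 clk=1 x=1 v=1
t13.Δ0 q=0 p=1 r=0 u=0 clk=1 x=1 v=1
t13.Δ1 q=0 p=1 r=0 u=0 clk=0 x=0 v=1
t13.Δ2 q=1 p=1 r=0 u=0 clk=0 x=0 v=0
t13.Δ3 q=0 p=1 r=0 u=0 clk=0 x=0 v=0
t14.Δ0 q=0 p=1 r=0 u=0 clk=0 x=0 v=0
t14.Δ1 q=0 p=1 r=0 u=0 clk=1 x=1 v=0
t14.Δ2 q=1 p=1 r=0 u=0 clk=1 x=1 v=1
t14.Δ3 q=0 p=1 r=0 u=1 clk=1 x=1 v=1
t14.Δ4 q=0 p=1 r=0 u=0 clk=1 x=1 v=1

1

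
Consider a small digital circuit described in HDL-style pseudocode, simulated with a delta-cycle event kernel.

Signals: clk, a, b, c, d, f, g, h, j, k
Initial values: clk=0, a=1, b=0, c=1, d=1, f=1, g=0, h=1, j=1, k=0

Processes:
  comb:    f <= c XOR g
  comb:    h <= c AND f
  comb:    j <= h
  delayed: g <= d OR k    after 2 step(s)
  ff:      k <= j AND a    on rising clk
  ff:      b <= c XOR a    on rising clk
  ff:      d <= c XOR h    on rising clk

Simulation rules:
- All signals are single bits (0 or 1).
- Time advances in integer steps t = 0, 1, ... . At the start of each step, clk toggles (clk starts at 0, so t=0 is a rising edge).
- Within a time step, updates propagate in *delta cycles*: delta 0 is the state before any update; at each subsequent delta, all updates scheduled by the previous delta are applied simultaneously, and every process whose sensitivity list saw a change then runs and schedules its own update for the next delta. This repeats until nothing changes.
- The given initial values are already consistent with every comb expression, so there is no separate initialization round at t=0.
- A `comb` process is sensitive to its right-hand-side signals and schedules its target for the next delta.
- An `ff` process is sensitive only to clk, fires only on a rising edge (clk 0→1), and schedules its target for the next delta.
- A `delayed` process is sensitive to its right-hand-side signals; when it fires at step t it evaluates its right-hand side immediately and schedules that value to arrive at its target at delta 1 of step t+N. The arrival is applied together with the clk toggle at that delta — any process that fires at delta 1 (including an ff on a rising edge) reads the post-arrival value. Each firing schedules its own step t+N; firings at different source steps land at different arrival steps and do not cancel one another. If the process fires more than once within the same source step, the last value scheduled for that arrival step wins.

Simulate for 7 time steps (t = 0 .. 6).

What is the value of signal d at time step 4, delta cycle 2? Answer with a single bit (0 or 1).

[bits: d,g,clk,a,j,c,b,h,k,f]
t=0: Δ0=1001110101 Δ1=1011110101 Δ2=0011110111 | 2Δ
t=1: Δ0=0011110111 Δ1=0001110111 | 1Δ
t=2: Δ0=0001110111 Δ1=0111110111 Δ2=0111110110 Δ3=0111110010 Δ4=0111010010 | 4Δ
t=3: Δ0=0111010010 Δ1=0101010010 | 1Δ
t=4: Δ0=0101010010 Δ1=0111010010 Δ2=1111010000 | 2Δ
t=5: Δ0=1111010000 Δ1=1101010000 | 1Δ
t=6: Δ0=1101010000 Δ1=1111010000 | 1Δ

1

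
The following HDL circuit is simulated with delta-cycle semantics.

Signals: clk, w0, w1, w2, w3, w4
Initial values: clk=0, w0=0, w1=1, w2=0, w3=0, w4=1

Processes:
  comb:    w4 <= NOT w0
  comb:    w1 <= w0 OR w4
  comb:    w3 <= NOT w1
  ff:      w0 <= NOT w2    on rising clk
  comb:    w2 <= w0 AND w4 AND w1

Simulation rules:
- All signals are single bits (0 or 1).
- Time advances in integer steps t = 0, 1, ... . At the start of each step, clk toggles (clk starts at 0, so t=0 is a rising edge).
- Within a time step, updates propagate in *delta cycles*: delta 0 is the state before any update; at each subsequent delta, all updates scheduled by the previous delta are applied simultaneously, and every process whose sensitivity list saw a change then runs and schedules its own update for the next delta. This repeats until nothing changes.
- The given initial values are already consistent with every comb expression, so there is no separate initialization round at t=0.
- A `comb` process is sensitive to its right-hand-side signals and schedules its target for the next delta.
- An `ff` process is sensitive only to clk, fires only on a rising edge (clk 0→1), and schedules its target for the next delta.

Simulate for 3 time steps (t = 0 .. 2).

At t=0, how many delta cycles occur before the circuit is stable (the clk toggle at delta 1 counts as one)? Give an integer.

4

t=0 Δ0: w2=0 w1=1 w3=0 clk=0 w4=1 w0=0
  Δ1: clk:0→1
  Δ2: w0:0→1
  Δ3: w2:0→1, w4:1→0
  Δ4: w2:1→0
  (4Δ to stable)
t=1 Δ0: w2=0 w1=1 w3=0 clk=1 w4=0 w0=1
  Δ1: clk:1→0
  (1Δ to stable)
t=2 Δ0: w2=0 w1=1 w3=0 clk=0 w4=0 w0=1
  Δ1: clk:0→1
  (1Δ to stable)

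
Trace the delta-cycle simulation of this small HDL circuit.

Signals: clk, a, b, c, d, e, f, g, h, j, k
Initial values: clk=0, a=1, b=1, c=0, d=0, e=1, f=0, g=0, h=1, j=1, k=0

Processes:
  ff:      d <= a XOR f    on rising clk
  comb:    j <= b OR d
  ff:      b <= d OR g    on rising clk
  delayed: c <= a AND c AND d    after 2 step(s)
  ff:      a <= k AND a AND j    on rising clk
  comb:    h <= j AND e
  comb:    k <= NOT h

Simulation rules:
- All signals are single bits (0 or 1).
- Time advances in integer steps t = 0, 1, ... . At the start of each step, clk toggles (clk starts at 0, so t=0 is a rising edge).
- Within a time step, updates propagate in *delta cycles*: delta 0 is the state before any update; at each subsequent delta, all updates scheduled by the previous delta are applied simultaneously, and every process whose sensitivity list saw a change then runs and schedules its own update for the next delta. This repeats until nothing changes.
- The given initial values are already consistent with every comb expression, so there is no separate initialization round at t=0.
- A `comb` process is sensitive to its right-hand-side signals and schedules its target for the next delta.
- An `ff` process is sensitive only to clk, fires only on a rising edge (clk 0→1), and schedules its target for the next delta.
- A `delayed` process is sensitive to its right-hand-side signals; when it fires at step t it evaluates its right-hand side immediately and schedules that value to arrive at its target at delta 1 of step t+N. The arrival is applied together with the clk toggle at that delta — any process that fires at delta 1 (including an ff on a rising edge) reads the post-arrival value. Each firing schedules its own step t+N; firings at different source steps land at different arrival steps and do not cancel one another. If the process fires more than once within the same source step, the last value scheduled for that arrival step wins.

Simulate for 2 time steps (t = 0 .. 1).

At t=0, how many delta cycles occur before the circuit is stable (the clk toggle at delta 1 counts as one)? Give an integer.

2

[bits: clk,e,h,d,k,j,b,f,a,g,c]
t=0: Δ0=01100110100 Δ1=11100110100 Δ2=11110100000 | 2Δ
t=1: Δ0=11110100000 Δ1=01110100000 | 1Δ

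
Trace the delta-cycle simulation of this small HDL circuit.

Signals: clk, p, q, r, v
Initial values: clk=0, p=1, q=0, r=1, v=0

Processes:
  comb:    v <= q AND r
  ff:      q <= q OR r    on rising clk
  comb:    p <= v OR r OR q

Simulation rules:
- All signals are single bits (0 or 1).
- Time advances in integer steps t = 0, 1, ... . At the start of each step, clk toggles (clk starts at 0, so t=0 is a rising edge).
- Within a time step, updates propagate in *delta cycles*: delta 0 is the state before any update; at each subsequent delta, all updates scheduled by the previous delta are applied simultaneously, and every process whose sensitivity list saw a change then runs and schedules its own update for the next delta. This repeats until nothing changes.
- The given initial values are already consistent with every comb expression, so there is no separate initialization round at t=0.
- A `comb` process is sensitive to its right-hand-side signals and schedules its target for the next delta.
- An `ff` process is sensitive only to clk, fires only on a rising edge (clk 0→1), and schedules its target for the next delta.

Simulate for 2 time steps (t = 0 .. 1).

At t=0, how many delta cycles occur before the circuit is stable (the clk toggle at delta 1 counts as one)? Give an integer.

3

t0.Δ0 q=0 r=1 p=1 clk=0 v=0
t0.Δ1 q=0 r=1 p=1 clk=1 v=0
t0.Δ2 q=1 r=1 p=1 clk=1 v=0
t0.Δ3 q=1 r=1 p=1 clk=1 v=1
t1.Δ0 q=1 r=1 p=1 clk=1 v=1
t1.Δ1 q=1 r=1 p=1 clk=0 v=1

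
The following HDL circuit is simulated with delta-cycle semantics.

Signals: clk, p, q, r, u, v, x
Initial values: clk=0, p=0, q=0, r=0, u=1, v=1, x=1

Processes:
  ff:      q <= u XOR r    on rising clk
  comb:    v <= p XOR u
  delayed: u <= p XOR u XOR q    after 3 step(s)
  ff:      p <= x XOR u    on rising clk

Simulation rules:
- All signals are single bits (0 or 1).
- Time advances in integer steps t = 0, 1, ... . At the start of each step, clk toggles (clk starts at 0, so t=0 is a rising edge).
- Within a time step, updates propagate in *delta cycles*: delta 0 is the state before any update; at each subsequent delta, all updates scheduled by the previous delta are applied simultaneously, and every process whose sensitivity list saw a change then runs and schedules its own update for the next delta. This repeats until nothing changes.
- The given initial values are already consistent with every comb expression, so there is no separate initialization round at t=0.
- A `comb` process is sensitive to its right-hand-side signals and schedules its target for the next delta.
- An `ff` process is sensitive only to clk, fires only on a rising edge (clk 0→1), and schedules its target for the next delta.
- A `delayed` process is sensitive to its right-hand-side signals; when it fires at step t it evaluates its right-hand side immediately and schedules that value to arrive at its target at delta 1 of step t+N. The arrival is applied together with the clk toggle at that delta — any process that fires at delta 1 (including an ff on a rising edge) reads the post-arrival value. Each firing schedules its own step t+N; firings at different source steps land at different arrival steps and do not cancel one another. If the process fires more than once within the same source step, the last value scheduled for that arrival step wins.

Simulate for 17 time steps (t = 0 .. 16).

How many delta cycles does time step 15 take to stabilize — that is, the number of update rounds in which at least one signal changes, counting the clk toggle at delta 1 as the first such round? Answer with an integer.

[bits: x,v,q,r,p,clk,u]
t=0: Δ0=1100001 Δ1=1100011 Δ2=1110011 | 2Δ
t=1: Δ0=1110011 Δ1=1110001 | 1Δ
t=2: Δ0=1110001 Δ1=1110011 | 1Δ
t=3: Δ0=1110011 Δ1=1110000 Δ2=1010000 | 2Δ
t=4: Δ0=1010000 Δ1=1010010 Δ2=1000110 Δ3=1100110 | 3Δ
t=5: Δ0=1100110 Δ1=1100100 | 1Δ
t=6: Δ0=1100100 Δ1=1100111 Δ2=1010011 Δ3=1110011 | 3Δ
t=7: Δ0=1110011 Δ1=1110001 | 1Δ
t=8: Δ0=1110001 Δ1=1110011 | 1Δ
t=9: Δ0=1110011 Δ1=1110000 Δ2=1010000 | 2Δ
t=10: Δ0=1010000 Δ1=1010010 Δ2=1000110 Δ3=1100110 | 3Δ
t=11: Δ0=1100110 Δ1=1100100 | 1Δ
t=12: Δ0=1100100 Δ1=1100111 Δ2=1010011 Δ3=1110011 | 3Δ
t=13: Δ0=1110011 Δ1=1110001 | 1Δ
t=14: Δ0=1110001 Δ1=1110011 | 1Δ
t=15: Δ0=1110011 Δ1=1110000 Δ2=1010000 | 2Δ
t=16: Δ0=1010000 Δ1=1010010 Δ2=1000110 Δ3=1100110 | 3Δ

2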